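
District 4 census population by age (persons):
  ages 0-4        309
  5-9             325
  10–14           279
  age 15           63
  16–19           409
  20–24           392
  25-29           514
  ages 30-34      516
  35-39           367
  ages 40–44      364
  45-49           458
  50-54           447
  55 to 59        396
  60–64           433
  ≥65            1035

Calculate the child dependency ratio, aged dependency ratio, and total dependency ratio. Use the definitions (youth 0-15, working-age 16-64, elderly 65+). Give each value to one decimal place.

0–15: 309 + 325 + 279 + 63 = 976
16–64: 409 + 392 + 514 + 516 + 367 + 364 + 458 + 447 + 396 + 433 = 4296
65+: 1035
Youth dependency ratio = 976 / 4296 × 100 = 22.7
Old-age dependency ratio = 1035 / 4296 × 100 = 24.1
Total dependency ratio = (976 + 1035) / 4296 × 100 = 2011 / 4296 × 100 = 46.8

Youth dependency ratio: 22.7
Old-age dependency ratio: 24.1
Total dependency ratio: 46.8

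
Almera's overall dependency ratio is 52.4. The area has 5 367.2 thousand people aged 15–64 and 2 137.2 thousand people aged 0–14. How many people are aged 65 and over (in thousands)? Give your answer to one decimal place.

Aged 65 and over: 675.2

Total dependency ratio = (youth + elderly) / working-age × 100
52.4 = (2 137.2 + E) / 5 367.2 × 100
⇒ 675.2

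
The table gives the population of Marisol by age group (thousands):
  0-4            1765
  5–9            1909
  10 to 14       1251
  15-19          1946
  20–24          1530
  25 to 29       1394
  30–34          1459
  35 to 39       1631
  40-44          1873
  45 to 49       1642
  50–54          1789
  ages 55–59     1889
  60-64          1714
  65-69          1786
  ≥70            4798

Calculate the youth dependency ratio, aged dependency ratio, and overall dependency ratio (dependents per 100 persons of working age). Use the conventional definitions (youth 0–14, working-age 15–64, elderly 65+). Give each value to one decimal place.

Youth dependency ratio: 29.2
Old-age dependency ratio: 39.0
Total dependency ratio: 68.2

0–14: 1765 + 1909 + 1251 = 4925
15–64: 1946 + 1530 + 1394 + 1459 + 1631 + 1873 + 1642 + 1789 + 1889 + 1714 = 16867
65+: 1786 + 4798 = 6584
Youth dependency ratio = 4925 / 16867 × 100 = 29.2
Old-age dependency ratio = 6584 / 16867 × 100 = 39.0
Total dependency ratio = (4925 + 6584) / 16867 × 100 = 11509 / 16867 × 100 = 68.2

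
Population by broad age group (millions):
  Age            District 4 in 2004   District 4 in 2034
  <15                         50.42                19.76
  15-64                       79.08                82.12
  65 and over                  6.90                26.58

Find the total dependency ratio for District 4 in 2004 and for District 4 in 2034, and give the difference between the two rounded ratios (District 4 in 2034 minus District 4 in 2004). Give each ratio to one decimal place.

District 4 in 2004: (50.42 + 6.90) / 79.08 × 100 = 57.32 / 79.08 × 100 = 72.5
District 4 in 2034: (19.76 + 26.58) / 82.12 × 100 = 46.34 / 82.12 × 100 = 56.4

District 4 in 2004: 72.5
District 4 in 2034: 56.4
Difference: -16.1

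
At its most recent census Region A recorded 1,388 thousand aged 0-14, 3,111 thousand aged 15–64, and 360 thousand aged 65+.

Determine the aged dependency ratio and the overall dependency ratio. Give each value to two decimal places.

Old-age dependency ratio = 360 / 3,111 × 100 = 11.57
Total dependency ratio = (1,388 + 360) / 3,111 × 100 = 1,748 / 3,111 × 100 = 56.19

Old-age dependency ratio: 11.57
Total dependency ratio: 56.19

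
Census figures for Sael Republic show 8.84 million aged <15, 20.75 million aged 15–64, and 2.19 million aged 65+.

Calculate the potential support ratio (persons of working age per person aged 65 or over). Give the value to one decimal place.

Potential support ratio: 9.5

Potential support ratio = 20.75 / 2.19 = 9.5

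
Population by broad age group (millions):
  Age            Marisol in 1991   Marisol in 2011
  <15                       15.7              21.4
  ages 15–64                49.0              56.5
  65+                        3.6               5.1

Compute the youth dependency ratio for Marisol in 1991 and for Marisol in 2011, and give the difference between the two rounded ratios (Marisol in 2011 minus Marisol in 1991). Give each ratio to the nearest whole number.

Marisol in 1991: 32
Marisol in 2011: 38
Difference: +6

Marisol in 1991: 15.7 / 49.0 × 100 = 32
Marisol in 2011: 21.4 / 56.5 × 100 = 38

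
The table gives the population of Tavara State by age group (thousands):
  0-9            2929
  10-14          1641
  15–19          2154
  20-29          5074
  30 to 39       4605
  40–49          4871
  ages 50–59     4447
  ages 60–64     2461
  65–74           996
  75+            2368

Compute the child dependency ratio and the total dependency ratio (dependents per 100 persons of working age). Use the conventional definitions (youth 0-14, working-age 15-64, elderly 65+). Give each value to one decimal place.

0–14: 2929 + 1641 = 4570
15–64: 2154 + 5074 + 4605 + 4871 + 4447 + 2461 = 23612
65+: 996 + 2368 = 3364
Youth dependency ratio = 4570 / 23612 × 100 = 19.4
Total dependency ratio = (4570 + 3364) / 23612 × 100 = 7934 / 23612 × 100 = 33.6

Youth dependency ratio: 19.4
Total dependency ratio: 33.6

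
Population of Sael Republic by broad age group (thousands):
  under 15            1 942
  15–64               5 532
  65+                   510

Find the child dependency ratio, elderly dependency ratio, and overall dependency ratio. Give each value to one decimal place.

Youth dependency ratio = 1 942 / 5 532 × 100 = 35.1
Old-age dependency ratio = 510 / 5 532 × 100 = 9.2
Total dependency ratio = (1 942 + 510) / 5 532 × 100 = 2 452 / 5 532 × 100 = 44.3

Youth dependency ratio: 35.1
Old-age dependency ratio: 9.2
Total dependency ratio: 44.3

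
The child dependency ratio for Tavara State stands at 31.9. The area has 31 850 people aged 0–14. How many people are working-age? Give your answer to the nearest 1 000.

Youth dependency ratio = youth / working-age × 100
31.9 = 31 850 / W × 100
⇒ 100 000

Working-age: 100 000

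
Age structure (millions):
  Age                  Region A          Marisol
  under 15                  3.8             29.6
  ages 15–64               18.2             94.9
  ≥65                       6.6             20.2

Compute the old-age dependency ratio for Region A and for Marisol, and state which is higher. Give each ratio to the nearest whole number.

Region A: 6.6 / 18.2 × 100 = 36
Marisol: 20.2 / 94.9 × 100 = 21

Region A: 36
Marisol: 21
Higher: Region A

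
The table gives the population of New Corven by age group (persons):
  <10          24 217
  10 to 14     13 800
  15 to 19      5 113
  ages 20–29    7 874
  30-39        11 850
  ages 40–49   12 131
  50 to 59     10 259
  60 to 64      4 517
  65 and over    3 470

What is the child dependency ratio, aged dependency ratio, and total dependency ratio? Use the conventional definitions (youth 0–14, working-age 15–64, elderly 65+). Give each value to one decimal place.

0–14: 24 217 + 13 800 = 38 017
15–64: 5 113 + 7 874 + 11 850 + 12 131 + 10 259 + 4 517 = 51 744
65+: 3 470
Youth dependency ratio = 38 017 / 51 744 × 100 = 73.5
Old-age dependency ratio = 3 470 / 51 744 × 100 = 6.7
Total dependency ratio = (38 017 + 3 470) / 51 744 × 100 = 41 487 / 51 744 × 100 = 80.2

Youth dependency ratio: 73.5
Old-age dependency ratio: 6.7
Total dependency ratio: 80.2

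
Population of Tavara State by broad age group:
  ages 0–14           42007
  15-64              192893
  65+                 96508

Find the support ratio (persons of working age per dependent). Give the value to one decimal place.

Support ratio = 192893 / (42007 + 96508) = 192893 / 138515 = 1.4

Support ratio: 1.4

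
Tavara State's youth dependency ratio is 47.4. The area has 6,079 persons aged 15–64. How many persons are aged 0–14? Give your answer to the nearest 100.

Youth dependency ratio = youth / working-age × 100
47.4 = Y / 6,079 × 100
⇒ 2,900

Aged 0–14: 2,900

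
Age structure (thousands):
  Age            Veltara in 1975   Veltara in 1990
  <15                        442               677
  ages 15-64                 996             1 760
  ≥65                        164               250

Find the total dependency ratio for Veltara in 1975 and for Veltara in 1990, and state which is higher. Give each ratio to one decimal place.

Veltara in 1975: 60.8
Veltara in 1990: 52.7
Higher: Veltara in 1975

Veltara in 1975: (442 + 164) / 996 × 100 = 606 / 996 × 100 = 60.8
Veltara in 1990: (677 + 250) / 1 760 × 100 = 927 / 1 760 × 100 = 52.7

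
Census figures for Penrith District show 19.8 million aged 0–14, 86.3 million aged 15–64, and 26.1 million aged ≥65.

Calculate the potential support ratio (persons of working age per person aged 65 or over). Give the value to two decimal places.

Potential support ratio: 3.31

Potential support ratio = 86.3 / 26.1 = 3.31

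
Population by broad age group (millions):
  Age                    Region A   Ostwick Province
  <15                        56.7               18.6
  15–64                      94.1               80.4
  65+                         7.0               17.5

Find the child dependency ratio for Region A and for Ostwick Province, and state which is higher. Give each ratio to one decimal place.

Region A: 60.3
Ostwick Province: 23.1
Higher: Region A

Region A: 56.7 / 94.1 × 100 = 60.3
Ostwick Province: 18.6 / 80.4 × 100 = 23.1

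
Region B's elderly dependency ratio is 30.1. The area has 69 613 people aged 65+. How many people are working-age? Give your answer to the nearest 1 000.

Old-age dependency ratio = elderly / working-age × 100
30.1 = 69 613 / W × 100
⇒ 231 000

Working-age: 231 000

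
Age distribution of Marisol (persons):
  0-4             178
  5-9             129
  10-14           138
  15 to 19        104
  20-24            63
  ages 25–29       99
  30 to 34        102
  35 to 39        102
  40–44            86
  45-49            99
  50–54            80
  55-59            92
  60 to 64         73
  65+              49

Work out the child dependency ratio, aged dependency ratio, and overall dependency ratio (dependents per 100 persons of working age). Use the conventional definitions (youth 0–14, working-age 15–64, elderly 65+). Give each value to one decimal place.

Youth dependency ratio: 49.4
Old-age dependency ratio: 5.4
Total dependency ratio: 54.9

0–14: 178 + 129 + 138 = 445
15–64: 104 + 63 + 99 + 102 + 102 + 86 + 99 + 80 + 92 + 73 = 900
65+: 49
Youth dependency ratio = 445 / 900 × 100 = 49.4
Old-age dependency ratio = 49 / 900 × 100 = 5.4
Total dependency ratio = (445 + 49) / 900 × 100 = 494 / 900 × 100 = 54.9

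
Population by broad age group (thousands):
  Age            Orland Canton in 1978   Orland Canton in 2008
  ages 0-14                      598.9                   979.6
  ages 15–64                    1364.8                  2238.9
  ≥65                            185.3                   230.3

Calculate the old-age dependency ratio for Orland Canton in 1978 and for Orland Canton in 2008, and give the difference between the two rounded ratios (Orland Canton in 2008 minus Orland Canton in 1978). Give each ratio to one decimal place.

Orland Canton in 1978: 13.6
Orland Canton in 2008: 10.3
Difference: -3.3

Orland Canton in 1978: 185.3 / 1364.8 × 100 = 13.6
Orland Canton in 2008: 230.3 / 2238.9 × 100 = 10.3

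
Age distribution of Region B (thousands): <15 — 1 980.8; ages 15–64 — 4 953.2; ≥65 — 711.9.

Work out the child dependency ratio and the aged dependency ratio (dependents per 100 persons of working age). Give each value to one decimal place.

Youth dependency ratio = 1 980.8 / 4 953.2 × 100 = 40.0
Old-age dependency ratio = 711.9 / 4 953.2 × 100 = 14.4

Youth dependency ratio: 40.0
Old-age dependency ratio: 14.4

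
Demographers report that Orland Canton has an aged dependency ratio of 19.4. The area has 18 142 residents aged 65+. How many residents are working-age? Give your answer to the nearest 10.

Working-age: 93 520

Old-age dependency ratio = elderly / working-age × 100
19.4 = 18 142 / W × 100
⇒ 93 520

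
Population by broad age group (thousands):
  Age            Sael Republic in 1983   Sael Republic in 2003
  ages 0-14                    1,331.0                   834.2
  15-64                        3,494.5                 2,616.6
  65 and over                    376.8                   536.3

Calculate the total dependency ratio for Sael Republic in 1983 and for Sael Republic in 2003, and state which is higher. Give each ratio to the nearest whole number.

Sael Republic in 1983: 49
Sael Republic in 2003: 52
Higher: Sael Republic in 2003

Sael Republic in 1983: (1,331.0 + 376.8) / 3,494.5 × 100 = 1,707.8 / 3,494.5 × 100 = 49
Sael Republic in 2003: (834.2 + 536.3) / 2,616.6 × 100 = 1,370.5 / 2,616.6 × 100 = 52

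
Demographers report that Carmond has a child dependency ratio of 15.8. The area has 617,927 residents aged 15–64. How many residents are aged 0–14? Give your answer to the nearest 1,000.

Aged 0–14: 98,000

Youth dependency ratio = youth / working-age × 100
15.8 = Y / 617,927 × 100
⇒ 98,000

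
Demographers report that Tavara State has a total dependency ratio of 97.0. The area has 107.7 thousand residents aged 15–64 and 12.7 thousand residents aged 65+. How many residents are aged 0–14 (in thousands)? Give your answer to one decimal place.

Total dependency ratio = (youth + elderly) / working-age × 100
97.0 = (Y + 12.7) / 107.7 × 100
⇒ 91.8

Aged 0–14: 91.8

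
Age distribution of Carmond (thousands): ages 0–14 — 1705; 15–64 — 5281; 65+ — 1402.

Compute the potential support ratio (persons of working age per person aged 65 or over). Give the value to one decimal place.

Potential support ratio: 3.8

Potential support ratio = 5281 / 1402 = 3.8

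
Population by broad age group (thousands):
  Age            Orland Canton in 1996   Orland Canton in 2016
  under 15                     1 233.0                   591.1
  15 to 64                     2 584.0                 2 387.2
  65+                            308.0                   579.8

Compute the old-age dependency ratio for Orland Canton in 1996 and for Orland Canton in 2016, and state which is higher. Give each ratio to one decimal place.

Orland Canton in 1996: 308.0 / 2 584.0 × 100 = 11.9
Orland Canton in 2016: 579.8 / 2 387.2 × 100 = 24.3

Orland Canton in 1996: 11.9
Orland Canton in 2016: 24.3
Higher: Orland Canton in 2016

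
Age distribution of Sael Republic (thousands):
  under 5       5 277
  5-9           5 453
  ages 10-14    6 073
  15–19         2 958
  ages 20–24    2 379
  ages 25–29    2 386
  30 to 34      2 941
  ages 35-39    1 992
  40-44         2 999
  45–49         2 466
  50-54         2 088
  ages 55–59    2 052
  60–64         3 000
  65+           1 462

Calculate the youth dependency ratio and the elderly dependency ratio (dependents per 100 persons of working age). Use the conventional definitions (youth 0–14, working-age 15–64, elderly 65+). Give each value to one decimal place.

0–14: 5 277 + 5 453 + 6 073 = 16 803
15–64: 2 958 + 2 379 + 2 386 + 2 941 + 1 992 + 2 999 + 2 466 + 2 088 + 2 052 + 3 000 = 25 261
65+: 1 462
Youth dependency ratio = 16 803 / 25 261 × 100 = 66.5
Old-age dependency ratio = 1 462 / 25 261 × 100 = 5.8

Youth dependency ratio: 66.5
Old-age dependency ratio: 5.8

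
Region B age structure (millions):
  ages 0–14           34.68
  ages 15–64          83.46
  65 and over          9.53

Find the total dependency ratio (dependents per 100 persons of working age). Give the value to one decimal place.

Total dependency ratio: 53.0

Total dependency ratio = (34.68 + 9.53) / 83.46 × 100 = 44.21 / 83.46 × 100 = 53.0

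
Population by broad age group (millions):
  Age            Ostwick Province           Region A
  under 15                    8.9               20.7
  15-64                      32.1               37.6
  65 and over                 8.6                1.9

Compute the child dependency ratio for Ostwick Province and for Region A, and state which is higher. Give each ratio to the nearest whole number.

Ostwick Province: 28
Region A: 55
Higher: Region A

Ostwick Province: 8.9 / 32.1 × 100 = 28
Region A: 20.7 / 37.6 × 100 = 55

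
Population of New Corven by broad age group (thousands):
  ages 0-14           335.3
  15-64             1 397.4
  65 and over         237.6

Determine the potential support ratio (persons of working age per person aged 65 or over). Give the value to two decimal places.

Potential support ratio = 1 397.4 / 237.6 = 5.88

Potential support ratio: 5.88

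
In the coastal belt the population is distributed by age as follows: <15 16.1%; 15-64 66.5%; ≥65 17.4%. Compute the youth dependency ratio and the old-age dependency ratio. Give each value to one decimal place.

Youth dependency ratio: 24.2
Old-age dependency ratio: 26.2

Youth dependency ratio = 16.1 / 66.5 × 100 = 24.2
Old-age dependency ratio = 17.4 / 66.5 × 100 = 26.2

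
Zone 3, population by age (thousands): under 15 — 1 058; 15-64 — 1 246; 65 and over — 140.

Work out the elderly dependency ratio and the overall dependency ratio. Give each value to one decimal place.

Old-age dependency ratio = 140 / 1 246 × 100 = 11.2
Total dependency ratio = (1 058 + 140) / 1 246 × 100 = 1 198 / 1 246 × 100 = 96.1

Old-age dependency ratio: 11.2
Total dependency ratio: 96.1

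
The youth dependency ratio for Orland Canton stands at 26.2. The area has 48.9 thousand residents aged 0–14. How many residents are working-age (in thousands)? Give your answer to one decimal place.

Youth dependency ratio = youth / working-age × 100
26.2 = 48.9 / W × 100
⇒ 186.6

Working-age: 186.6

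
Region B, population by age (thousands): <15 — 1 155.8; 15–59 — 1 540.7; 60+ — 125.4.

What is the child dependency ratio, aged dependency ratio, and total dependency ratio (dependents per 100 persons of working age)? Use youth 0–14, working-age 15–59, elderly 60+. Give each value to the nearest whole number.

Youth dependency ratio: 75
Old-age dependency ratio: 8
Total dependency ratio: 83

Youth dependency ratio = 1 155.8 / 1 540.7 × 100 = 75
Old-age dependency ratio = 125.4 / 1 540.7 × 100 = 8
Total dependency ratio = (1 155.8 + 125.4) / 1 540.7 × 100 = 1 281.2 / 1 540.7 × 100 = 83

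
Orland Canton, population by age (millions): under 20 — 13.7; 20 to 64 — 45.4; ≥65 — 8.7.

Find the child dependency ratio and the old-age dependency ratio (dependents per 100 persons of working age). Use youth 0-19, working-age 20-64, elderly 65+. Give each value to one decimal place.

Youth dependency ratio = 13.7 / 45.4 × 100 = 30.2
Old-age dependency ratio = 8.7 / 45.4 × 100 = 19.2

Youth dependency ratio: 30.2
Old-age dependency ratio: 19.2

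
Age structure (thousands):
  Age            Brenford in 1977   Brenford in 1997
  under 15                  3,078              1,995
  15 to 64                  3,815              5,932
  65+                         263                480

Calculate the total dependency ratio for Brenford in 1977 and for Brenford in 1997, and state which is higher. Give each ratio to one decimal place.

Brenford in 1977: (3,078 + 263) / 3,815 × 100 = 3,341 / 3,815 × 100 = 87.6
Brenford in 1997: (1,995 + 480) / 5,932 × 100 = 2,475 / 5,932 × 100 = 41.7

Brenford in 1977: 87.6
Brenford in 1997: 41.7
Higher: Brenford in 1977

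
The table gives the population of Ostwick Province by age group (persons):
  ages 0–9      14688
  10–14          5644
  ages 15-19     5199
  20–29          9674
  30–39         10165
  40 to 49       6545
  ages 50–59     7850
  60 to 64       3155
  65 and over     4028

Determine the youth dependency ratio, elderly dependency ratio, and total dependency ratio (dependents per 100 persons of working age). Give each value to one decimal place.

Youth dependency ratio: 47.7
Old-age dependency ratio: 9.5
Total dependency ratio: 57.2

0–14: 14688 + 5644 = 20332
15–64: 5199 + 9674 + 10165 + 6545 + 7850 + 3155 = 42588
65+: 4028
Youth dependency ratio = 20332 / 42588 × 100 = 47.7
Old-age dependency ratio = 4028 / 42588 × 100 = 9.5
Total dependency ratio = (20332 + 4028) / 42588 × 100 = 24360 / 42588 × 100 = 57.2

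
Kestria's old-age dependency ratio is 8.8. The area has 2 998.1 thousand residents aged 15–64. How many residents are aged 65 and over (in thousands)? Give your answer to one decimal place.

Aged 65 and over: 263.8

Old-age dependency ratio = elderly / working-age × 100
8.8 = E / 2 998.1 × 100
⇒ 263.8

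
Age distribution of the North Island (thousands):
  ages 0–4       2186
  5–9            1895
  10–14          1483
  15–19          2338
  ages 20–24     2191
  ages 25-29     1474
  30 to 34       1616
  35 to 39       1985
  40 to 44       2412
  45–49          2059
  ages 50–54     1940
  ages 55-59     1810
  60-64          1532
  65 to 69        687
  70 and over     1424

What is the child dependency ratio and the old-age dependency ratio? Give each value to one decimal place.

0–14: 2186 + 1895 + 1483 = 5564
15–64: 2338 + 2191 + 1474 + 1616 + 1985 + 2412 + 2059 + 1940 + 1810 + 1532 = 19357
65+: 687 + 1424 = 2111
Youth dependency ratio = 5564 / 19357 × 100 = 28.7
Old-age dependency ratio = 2111 / 19357 × 100 = 10.9

Youth dependency ratio: 28.7
Old-age dependency ratio: 10.9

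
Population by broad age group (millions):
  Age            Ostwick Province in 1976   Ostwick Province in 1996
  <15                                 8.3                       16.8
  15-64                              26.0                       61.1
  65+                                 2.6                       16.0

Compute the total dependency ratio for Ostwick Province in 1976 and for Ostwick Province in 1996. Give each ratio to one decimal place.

Ostwick Province in 1976: (8.3 + 2.6) / 26.0 × 100 = 10.9 / 26.0 × 100 = 41.9
Ostwick Province in 1996: (16.8 + 16.0) / 61.1 × 100 = 32.8 / 61.1 × 100 = 53.7

Ostwick Province in 1976: 41.9
Ostwick Province in 1996: 53.7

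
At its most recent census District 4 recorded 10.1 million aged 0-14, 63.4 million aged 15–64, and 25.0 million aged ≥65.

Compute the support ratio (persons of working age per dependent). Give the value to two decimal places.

Support ratio: 1.81

Support ratio = 63.4 / (10.1 + 25.0) = 63.4 / 35.1 = 1.81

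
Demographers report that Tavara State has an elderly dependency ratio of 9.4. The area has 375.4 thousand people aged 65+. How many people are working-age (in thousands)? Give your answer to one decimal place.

Working-age: 3993.6

Old-age dependency ratio = elderly / working-age × 100
9.4 = 375.4 / W × 100
⇒ 3993.6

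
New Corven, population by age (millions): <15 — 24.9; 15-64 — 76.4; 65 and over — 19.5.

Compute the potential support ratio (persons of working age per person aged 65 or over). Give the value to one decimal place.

Potential support ratio: 3.9

Potential support ratio = 76.4 / 19.5 = 3.9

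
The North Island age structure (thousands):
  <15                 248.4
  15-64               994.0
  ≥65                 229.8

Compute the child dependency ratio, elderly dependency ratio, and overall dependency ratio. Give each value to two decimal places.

Youth dependency ratio = 248.4 / 994.0 × 100 = 24.99
Old-age dependency ratio = 229.8 / 994.0 × 100 = 23.12
Total dependency ratio = (248.4 + 229.8) / 994.0 × 100 = 478.2 / 994.0 × 100 = 48.11

Youth dependency ratio: 24.99
Old-age dependency ratio: 23.12
Total dependency ratio: 48.11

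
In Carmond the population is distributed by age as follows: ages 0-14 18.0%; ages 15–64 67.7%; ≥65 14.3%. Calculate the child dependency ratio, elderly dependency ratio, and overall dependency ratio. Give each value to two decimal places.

Youth dependency ratio: 26.59
Old-age dependency ratio: 21.12
Total dependency ratio: 47.71

Youth dependency ratio = 18.0 / 67.7 × 100 = 26.59
Old-age dependency ratio = 14.3 / 67.7 × 100 = 21.12
Total dependency ratio = (18.0 + 14.3) / 67.7 × 100 = 32.3 / 67.7 × 100 = 47.71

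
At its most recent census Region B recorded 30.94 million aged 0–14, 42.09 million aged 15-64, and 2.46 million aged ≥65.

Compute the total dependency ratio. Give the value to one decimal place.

Total dependency ratio = (30.94 + 2.46) / 42.09 × 100 = 33.40 / 42.09 × 100 = 79.4

Total dependency ratio: 79.4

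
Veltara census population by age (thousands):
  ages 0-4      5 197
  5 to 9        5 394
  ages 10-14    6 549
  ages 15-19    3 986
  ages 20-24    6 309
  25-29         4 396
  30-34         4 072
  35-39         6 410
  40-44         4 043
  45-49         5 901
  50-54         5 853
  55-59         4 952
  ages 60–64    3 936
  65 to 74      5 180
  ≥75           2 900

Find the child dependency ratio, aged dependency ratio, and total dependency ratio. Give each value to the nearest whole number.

0–14: 5 197 + 5 394 + 6 549 = 17 140
15–64: 3 986 + 6 309 + 4 396 + 4 072 + 6 410 + 4 043 + 5 901 + 5 853 + 4 952 + 3 936 = 49 858
65+: 5 180 + 2 900 = 8 080
Youth dependency ratio = 17 140 / 49 858 × 100 = 34
Old-age dependency ratio = 8 080 / 49 858 × 100 = 16
Total dependency ratio = (17 140 + 8 080) / 49 858 × 100 = 25 220 / 49 858 × 100 = 51

Youth dependency ratio: 34
Old-age dependency ratio: 16
Total dependency ratio: 51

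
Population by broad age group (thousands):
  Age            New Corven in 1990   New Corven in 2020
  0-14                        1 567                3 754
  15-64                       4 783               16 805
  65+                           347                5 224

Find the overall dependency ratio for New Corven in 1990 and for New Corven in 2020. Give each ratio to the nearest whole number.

New Corven in 1990: (1 567 + 347) / 4 783 × 100 = 1 914 / 4 783 × 100 = 40
New Corven in 2020: (3 754 + 5 224) / 16 805 × 100 = 8 978 / 16 805 × 100 = 53

New Corven in 1990: 40
New Corven in 2020: 53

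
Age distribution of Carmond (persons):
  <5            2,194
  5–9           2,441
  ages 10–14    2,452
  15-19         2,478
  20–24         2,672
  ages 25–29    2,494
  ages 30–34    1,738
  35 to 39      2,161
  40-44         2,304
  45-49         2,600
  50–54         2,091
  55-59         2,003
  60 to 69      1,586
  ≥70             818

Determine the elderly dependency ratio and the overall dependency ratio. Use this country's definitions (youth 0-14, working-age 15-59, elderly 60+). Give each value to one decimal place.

0–14: 2,194 + 2,441 + 2,452 = 7,087
15–59: 2,478 + 2,672 + 2,494 + 1,738 + 2,161 + 2,304 + 2,600 + 2,091 + 2,003 = 20,541
60+: 1,586 + 818 = 2,404
Old-age dependency ratio = 2,404 / 20,541 × 100 = 11.7
Total dependency ratio = (7,087 + 2,404) / 20,541 × 100 = 9,491 / 20,541 × 100 = 46.2

Old-age dependency ratio: 11.7
Total dependency ratio: 46.2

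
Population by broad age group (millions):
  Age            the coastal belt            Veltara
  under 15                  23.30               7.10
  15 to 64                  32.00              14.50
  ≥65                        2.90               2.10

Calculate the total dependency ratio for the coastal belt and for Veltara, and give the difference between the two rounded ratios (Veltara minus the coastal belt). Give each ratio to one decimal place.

the coastal belt: 81.9
Veltara: 63.4
Difference: -18.5

the coastal belt: (23.30 + 2.90) / 32.00 × 100 = 26.20 / 32.00 × 100 = 81.9
Veltara: (7.10 + 2.10) / 14.50 × 100 = 9.20 / 14.50 × 100 = 63.4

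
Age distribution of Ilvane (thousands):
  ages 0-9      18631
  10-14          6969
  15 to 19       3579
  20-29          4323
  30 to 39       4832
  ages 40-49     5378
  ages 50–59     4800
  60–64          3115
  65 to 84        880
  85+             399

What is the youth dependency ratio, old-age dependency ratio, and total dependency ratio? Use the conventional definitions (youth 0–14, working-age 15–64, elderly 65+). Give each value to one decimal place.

Youth dependency ratio: 98.4
Old-age dependency ratio: 4.9
Total dependency ratio: 103.3

0–14: 18631 + 6969 = 25600
15–64: 3579 + 4323 + 4832 + 5378 + 4800 + 3115 = 26027
65+: 880 + 399 = 1279
Youth dependency ratio = 25600 / 26027 × 100 = 98.4
Old-age dependency ratio = 1279 / 26027 × 100 = 4.9
Total dependency ratio = (25600 + 1279) / 26027 × 100 = 26879 / 26027 × 100 = 103.3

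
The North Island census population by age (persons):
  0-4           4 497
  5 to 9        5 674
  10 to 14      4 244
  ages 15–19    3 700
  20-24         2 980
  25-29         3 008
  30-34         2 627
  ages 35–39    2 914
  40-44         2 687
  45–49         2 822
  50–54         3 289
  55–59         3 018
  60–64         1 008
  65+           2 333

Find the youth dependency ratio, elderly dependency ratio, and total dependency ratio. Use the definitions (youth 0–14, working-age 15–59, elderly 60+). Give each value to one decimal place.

Youth dependency ratio: 53.3
Old-age dependency ratio: 12.4
Total dependency ratio: 65.7

0–14: 4 497 + 5 674 + 4 244 = 14 415
15–59: 3 700 + 2 980 + 3 008 + 2 627 + 2 914 + 2 687 + 2 822 + 3 289 + 3 018 = 27 045
60+: 1 008 + 2 333 = 3 341
Youth dependency ratio = 14 415 / 27 045 × 100 = 53.3
Old-age dependency ratio = 3 341 / 27 045 × 100 = 12.4
Total dependency ratio = (14 415 + 3 341) / 27 045 × 100 = 17 756 / 27 045 × 100 = 65.7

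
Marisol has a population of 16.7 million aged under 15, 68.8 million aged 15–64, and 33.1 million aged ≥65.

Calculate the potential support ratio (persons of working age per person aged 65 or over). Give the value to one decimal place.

Potential support ratio = 68.8 / 33.1 = 2.1

Potential support ratio: 2.1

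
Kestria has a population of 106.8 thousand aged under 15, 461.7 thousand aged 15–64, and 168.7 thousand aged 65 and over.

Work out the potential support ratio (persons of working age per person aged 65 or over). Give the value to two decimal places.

Potential support ratio: 2.74

Potential support ratio = 461.7 / 168.7 = 2.74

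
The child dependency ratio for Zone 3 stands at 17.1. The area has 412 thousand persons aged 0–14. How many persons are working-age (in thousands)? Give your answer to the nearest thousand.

Working-age: 2 409

Youth dependency ratio = youth / working-age × 100
17.1 = 412 / W × 100
⇒ 2 409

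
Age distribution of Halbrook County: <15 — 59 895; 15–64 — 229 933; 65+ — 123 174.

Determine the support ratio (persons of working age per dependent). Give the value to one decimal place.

Support ratio: 1.3

Support ratio = 229 933 / (59 895 + 123 174) = 229 933 / 183 069 = 1.3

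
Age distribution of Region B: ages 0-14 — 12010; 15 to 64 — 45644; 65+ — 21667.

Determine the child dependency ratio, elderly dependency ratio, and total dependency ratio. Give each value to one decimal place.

Youth dependency ratio: 26.3
Old-age dependency ratio: 47.5
Total dependency ratio: 73.8

Youth dependency ratio = 12010 / 45644 × 100 = 26.3
Old-age dependency ratio = 21667 / 45644 × 100 = 47.5
Total dependency ratio = (12010 + 21667) / 45644 × 100 = 33677 / 45644 × 100 = 73.8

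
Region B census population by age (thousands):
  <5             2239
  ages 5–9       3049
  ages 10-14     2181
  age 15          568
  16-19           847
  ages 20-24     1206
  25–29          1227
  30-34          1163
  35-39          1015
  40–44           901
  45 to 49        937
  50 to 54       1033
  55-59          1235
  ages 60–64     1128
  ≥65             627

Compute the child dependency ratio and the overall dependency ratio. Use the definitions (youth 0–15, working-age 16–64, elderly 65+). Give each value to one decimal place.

Youth dependency ratio: 75.2
Total dependency ratio: 81.0

0–15: 2239 + 3049 + 2181 + 568 = 8037
16–64: 847 + 1206 + 1227 + 1163 + 1015 + 901 + 937 + 1033 + 1235 + 1128 = 10692
65+: 627
Youth dependency ratio = 8037 / 10692 × 100 = 75.2
Total dependency ratio = (8037 + 627) / 10692 × 100 = 8664 / 10692 × 100 = 81.0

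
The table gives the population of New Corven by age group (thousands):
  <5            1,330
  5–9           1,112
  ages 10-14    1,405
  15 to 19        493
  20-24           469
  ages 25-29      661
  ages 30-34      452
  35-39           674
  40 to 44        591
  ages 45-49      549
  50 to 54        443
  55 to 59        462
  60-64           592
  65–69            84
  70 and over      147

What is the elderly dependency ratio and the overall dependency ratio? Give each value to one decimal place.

0–14: 1,330 + 1,112 + 1,405 = 3,847
15–64: 493 + 469 + 661 + 452 + 674 + 591 + 549 + 443 + 462 + 592 = 5,386
65+: 84 + 147 = 231
Old-age dependency ratio = 231 / 5,386 × 100 = 4.3
Total dependency ratio = (3,847 + 231) / 5,386 × 100 = 4,078 / 5,386 × 100 = 75.7

Old-age dependency ratio: 4.3
Total dependency ratio: 75.7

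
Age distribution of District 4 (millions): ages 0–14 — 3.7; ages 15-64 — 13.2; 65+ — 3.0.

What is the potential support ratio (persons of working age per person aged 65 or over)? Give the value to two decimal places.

Potential support ratio: 4.40

Potential support ratio = 13.2 / 3.0 = 4.40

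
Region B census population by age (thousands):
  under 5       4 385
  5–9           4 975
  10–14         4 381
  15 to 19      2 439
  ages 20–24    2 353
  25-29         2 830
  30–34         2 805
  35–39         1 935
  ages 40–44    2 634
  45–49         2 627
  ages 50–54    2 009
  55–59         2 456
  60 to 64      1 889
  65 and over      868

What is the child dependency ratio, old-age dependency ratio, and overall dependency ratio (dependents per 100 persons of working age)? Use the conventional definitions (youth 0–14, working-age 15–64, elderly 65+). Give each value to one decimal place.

Youth dependency ratio: 57.3
Old-age dependency ratio: 3.6
Total dependency ratio: 60.9

0–14: 4 385 + 4 975 + 4 381 = 13 741
15–64: 2 439 + 2 353 + 2 830 + 2 805 + 1 935 + 2 634 + 2 627 + 2 009 + 2 456 + 1 889 = 23 977
65+: 868
Youth dependency ratio = 13 741 / 23 977 × 100 = 57.3
Old-age dependency ratio = 868 / 23 977 × 100 = 3.6
Total dependency ratio = (13 741 + 868) / 23 977 × 100 = 14 609 / 23 977 × 100 = 60.9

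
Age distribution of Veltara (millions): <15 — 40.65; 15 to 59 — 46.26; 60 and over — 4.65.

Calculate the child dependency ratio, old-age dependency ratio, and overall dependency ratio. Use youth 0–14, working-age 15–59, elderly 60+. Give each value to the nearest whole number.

Youth dependency ratio: 88
Old-age dependency ratio: 10
Total dependency ratio: 98

Youth dependency ratio = 40.65 / 46.26 × 100 = 88
Old-age dependency ratio = 4.65 / 46.26 × 100 = 10
Total dependency ratio = (40.65 + 4.65) / 46.26 × 100 = 45.30 / 46.26 × 100 = 98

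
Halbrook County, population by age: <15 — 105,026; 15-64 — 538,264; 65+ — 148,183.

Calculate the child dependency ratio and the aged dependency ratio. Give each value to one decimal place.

Youth dependency ratio: 19.5
Old-age dependency ratio: 27.5

Youth dependency ratio = 105,026 / 538,264 × 100 = 19.5
Old-age dependency ratio = 148,183 / 538,264 × 100 = 27.5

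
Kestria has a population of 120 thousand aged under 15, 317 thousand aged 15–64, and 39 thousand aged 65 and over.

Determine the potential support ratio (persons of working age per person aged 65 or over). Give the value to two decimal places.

Potential support ratio = 317 / 39 = 8.13

Potential support ratio: 8.13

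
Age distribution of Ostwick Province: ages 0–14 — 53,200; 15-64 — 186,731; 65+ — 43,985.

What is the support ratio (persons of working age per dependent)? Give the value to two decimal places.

Support ratio: 1.92

Support ratio = 186,731 / (53,200 + 43,985) = 186,731 / 97,185 = 1.92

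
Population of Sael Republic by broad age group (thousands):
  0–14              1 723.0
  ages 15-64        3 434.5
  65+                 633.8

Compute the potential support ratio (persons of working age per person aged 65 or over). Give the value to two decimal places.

Potential support ratio: 5.42

Potential support ratio = 3 434.5 / 633.8 = 5.42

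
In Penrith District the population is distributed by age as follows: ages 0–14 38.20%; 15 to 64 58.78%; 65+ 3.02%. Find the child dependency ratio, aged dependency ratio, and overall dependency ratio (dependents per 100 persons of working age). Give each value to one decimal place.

Youth dependency ratio: 65.0
Old-age dependency ratio: 5.1
Total dependency ratio: 70.1

Youth dependency ratio = 38.20 / 58.78 × 100 = 65.0
Old-age dependency ratio = 3.02 / 58.78 × 100 = 5.1
Total dependency ratio = (38.20 + 3.02) / 58.78 × 100 = 41.22 / 58.78 × 100 = 70.1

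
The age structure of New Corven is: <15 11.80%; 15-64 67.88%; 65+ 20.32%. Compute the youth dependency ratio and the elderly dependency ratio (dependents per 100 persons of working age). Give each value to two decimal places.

Youth dependency ratio = 11.80 / 67.88 × 100 = 17.38
Old-age dependency ratio = 20.32 / 67.88 × 100 = 29.94

Youth dependency ratio: 17.38
Old-age dependency ratio: 29.94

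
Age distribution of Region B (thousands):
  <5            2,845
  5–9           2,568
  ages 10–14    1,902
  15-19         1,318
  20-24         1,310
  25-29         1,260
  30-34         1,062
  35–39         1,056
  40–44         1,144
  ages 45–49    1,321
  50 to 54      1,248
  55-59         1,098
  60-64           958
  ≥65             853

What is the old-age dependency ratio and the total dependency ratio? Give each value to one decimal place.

Old-age dependency ratio: 7.2
Total dependency ratio: 69.4

0–14: 2,845 + 2,568 + 1,902 = 7,315
15–64: 1,318 + 1,310 + 1,260 + 1,062 + 1,056 + 1,144 + 1,321 + 1,248 + 1,098 + 958 = 11,775
65+: 853
Old-age dependency ratio = 853 / 11,775 × 100 = 7.2
Total dependency ratio = (7,315 + 853) / 11,775 × 100 = 8,168 / 11,775 × 100 = 69.4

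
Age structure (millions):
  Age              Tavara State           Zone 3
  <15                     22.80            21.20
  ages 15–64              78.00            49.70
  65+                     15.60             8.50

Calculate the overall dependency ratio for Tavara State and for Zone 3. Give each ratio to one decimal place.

Tavara State: (22.80 + 15.60) / 78.00 × 100 = 38.40 / 78.00 × 100 = 49.2
Zone 3: (21.20 + 8.50) / 49.70 × 100 = 29.70 / 49.70 × 100 = 59.8

Tavara State: 49.2
Zone 3: 59.8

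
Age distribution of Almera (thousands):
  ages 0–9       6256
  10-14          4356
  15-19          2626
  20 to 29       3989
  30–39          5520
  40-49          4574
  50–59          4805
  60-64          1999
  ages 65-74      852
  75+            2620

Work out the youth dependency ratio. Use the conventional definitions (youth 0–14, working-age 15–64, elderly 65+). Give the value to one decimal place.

0–14: 6256 + 4356 = 10612
15–64: 2626 + 3989 + 5520 + 4574 + 4805 + 1999 = 23513
65+: 852 + 2620 = 3472
Youth dependency ratio = 10612 / 23513 × 100 = 45.1

Youth dependency ratio: 45.1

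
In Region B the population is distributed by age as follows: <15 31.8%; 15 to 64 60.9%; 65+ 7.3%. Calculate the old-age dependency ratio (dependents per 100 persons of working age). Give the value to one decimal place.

Old-age dependency ratio: 12.0

Old-age dependency ratio = 7.3 / 60.9 × 100 = 12.0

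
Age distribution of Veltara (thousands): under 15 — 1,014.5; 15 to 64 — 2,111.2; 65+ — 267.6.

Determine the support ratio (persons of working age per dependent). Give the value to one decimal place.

Support ratio: 1.6

Support ratio = 2,111.2 / (1,014.5 + 267.6) = 2,111.2 / 1,282.1 = 1.6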